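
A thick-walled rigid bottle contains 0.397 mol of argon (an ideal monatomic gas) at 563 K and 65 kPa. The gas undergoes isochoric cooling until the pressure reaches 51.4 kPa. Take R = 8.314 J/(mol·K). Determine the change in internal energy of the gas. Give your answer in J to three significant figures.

ΔU ≈ -583 J

Constant volume ⇒ W = 0, so Q = ΔU = nCᵥΔT with Cᵥ = 3R/2 = 12.47 J/(mol·K).
At constant V, T₂/T₁ = P₂/P₁ ⇒ ΔT = T₁(P₂/P₁ − 1) = 563·(51.4/65 − 1) = -117.8 K.
ΔU = (0.397)(12.47)(-117.8) = -583.2 J.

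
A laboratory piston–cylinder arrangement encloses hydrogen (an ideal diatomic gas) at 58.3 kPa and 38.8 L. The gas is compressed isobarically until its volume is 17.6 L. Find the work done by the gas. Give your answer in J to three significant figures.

W ≈ -1240 J

Isobaric: W = P ΔV.
W = (58.3 kPa)(17.6 − 38.8 L) = (58.3)(-21.2) = -1236 J.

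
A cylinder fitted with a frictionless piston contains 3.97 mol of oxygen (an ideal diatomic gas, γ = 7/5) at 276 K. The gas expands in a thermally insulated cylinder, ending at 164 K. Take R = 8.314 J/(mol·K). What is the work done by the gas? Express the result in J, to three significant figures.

W ≈ 9240 J

Adiabatic ⇒ Q = 0, so W_by = −ΔU = nCᵥ(T₁ − T₂).
Cᵥ = 5R/2 = 20.79 J/(mol·K).
W = (3.97)(20.79)(276 − 164) = 9242 J.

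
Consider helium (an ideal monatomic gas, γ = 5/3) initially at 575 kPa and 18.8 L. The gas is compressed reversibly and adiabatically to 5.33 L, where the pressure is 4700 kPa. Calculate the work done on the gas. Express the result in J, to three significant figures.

W ≈ 21400 J

Adiabatic: W = (P₁V₁ − P₂V₂)/(γ − 1) with γ = 5/3.
P₁V₁ = 10810 J, P₂V₂ = 25051 J.
W = (10810 − 25051) / 0.6667 = -21361 J.
Work on gas = −W_by = 21361 J.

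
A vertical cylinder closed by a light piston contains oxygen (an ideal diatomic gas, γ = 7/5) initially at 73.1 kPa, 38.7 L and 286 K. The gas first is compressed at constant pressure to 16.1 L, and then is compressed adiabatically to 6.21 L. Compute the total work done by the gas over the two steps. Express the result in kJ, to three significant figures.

Step 1 (isobaric): W = PΔV = (73.1 kPa)(16.1 − 38.7 L) = -1652 J.
After step 1: P = 73.1 kPa, V = 16.1 L, T = 119 K.
Step 2 (adiabatic): W = (P₁V₁ − P₂V₂)/(γ−1) = (1177 − 1723)/0.4 = -1365 J.
W_total = -1652 − 1365 = -3017 J.

W_total ≈ -3.02 kJ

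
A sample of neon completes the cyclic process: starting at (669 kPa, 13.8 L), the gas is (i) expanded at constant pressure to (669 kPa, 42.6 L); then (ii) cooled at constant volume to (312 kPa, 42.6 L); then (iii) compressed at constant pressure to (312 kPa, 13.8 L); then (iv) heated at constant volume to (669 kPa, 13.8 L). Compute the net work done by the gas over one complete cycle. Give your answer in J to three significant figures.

W_net ≈ 10300 J

Constant-volume legs do no work.
W(i) = (669)(42.6 − 13.8) = 19267 J; W(iii) = (312)(13.8 − 42.6) = -8986 J.
W_net = 19267 − 8986 = 10282 J (the clockwise enclosed area).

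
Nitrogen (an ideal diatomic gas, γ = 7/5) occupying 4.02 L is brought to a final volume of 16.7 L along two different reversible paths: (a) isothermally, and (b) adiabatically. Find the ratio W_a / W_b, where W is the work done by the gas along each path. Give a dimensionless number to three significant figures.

Path (a) isothermal: W = P₁V₁ ln(V₂/V₁) → W_a/(P₁V₁) = 1.424.
Path (b) adiabatic: W = P₁V₁(1 − (V₁/V₂)^(γ−1))/(γ−1) → W_b/(P₁V₁) = 1.086.
W_a / W_b = 1.424 / 1.086 = 1.312.

W_a / W_b ≈ 1.31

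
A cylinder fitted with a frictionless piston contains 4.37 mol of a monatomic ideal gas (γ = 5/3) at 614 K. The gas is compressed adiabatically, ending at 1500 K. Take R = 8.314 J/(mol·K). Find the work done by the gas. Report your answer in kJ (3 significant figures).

Adiabatic ⇒ Q = 0, so W_by = −ΔU = nCᵥ(T₁ − T₂).
Cᵥ = 3R/2 = 12.47 J/(mol·K).
W = (4.37)(12.47)(614 − 1500) = -48285 J.

W ≈ -48.3 kJ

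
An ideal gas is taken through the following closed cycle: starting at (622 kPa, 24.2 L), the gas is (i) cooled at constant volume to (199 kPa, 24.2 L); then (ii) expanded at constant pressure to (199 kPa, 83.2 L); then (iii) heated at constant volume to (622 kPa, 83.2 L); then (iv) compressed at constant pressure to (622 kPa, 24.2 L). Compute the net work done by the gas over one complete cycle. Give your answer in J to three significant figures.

Constant-volume legs do no work.
W(ii) = (199)(83.2 − 24.2) = 11741 J; W(iv) = (622)(24.2 − 83.2) = -36698 J.
W_net = 11741 − 36698 = -24957 J (the counter-clockwise enclosed area).

W_net ≈ -25000 J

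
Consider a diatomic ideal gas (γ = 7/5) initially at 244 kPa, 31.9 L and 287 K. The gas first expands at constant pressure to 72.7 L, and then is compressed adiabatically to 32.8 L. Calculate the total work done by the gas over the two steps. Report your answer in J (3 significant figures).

Step 1 (isobaric): W = PΔV = (244 kPa)(72.7 − 31.9 L) = 9955 J.
After step 1: P = 244 kPa, V = 72.7 L, T = 654.1 K.
Step 2 (adiabatic): W = (P₁V₁ − P₂V₂)/(γ−1) = (17739 − 24389)/0.4 = -16625 J.
W_total = 9955 − 16625 = -6670 J.

W_total ≈ -6670 J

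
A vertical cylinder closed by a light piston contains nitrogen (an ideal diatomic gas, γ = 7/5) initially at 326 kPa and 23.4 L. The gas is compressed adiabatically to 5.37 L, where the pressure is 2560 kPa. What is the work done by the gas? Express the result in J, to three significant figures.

W ≈ -15300 J

Adiabatic: W = (P₁V₁ − P₂V₂)/(γ − 1) with γ = 7/5.
P₁V₁ = 7628 J, P₂V₂ = 13747 J.
W = (7628 − 13747) / 0.4 = -15297 J.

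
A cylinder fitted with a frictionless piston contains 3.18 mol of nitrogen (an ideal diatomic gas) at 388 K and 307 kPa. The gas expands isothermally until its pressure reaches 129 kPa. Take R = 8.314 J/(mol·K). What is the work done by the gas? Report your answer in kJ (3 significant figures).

Isothermal process: W = nRT ln(V₂/V₁) = nRT ln(P₁/P₂).
W = (3.18)(8.314)(388) × ln(307/129)
  = 10258 × ln(2.38) = 10258 × 0.867
W_by_gas = 8894 J.

W ≈ 8.89 kJ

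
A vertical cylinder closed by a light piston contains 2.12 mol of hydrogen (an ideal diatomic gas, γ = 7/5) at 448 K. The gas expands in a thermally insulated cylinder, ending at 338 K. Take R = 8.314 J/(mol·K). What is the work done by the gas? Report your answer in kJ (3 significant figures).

Adiabatic ⇒ Q = 0, so W_by = −ΔU = nCᵥ(T₁ − T₂).
Cᵥ = 5R/2 = 20.79 J/(mol·K).
W = (2.12)(20.79)(448 − 338) = 4847 J.

W ≈ 4.85 kJ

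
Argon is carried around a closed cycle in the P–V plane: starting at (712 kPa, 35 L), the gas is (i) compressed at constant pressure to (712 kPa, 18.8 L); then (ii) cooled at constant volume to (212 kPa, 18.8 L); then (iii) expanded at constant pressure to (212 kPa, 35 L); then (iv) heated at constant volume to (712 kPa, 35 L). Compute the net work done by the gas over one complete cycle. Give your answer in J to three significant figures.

W_net ≈ -8100 J

Constant-volume legs do no work.
W(i) = (712)(18.8 − 35) = -11534 J; W(iii) = (212)(35 − 18.8) = 3434 J.
W_net = -11534 + 3434 = -8100 J (the counter-clockwise enclosed area).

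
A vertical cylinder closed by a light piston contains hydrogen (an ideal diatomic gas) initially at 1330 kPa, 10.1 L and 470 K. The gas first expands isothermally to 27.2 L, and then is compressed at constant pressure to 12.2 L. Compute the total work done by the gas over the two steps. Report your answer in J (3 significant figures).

W_total ≈ 5900 J

Step 1 (isothermal): W = P₁V₁ ln(V₂/V₁) = (13433) ln(27.2/10.1) = 13308 J.
After step 1: P = 493.9 kPa, V = 27.2 L, T = 470 K.
Step 2 (isobaric): W = PΔV = (493.9 kPa)(12.2 − 27.2 L) = -7408 J.
W_total = 13308 − 7408 = 5900 J.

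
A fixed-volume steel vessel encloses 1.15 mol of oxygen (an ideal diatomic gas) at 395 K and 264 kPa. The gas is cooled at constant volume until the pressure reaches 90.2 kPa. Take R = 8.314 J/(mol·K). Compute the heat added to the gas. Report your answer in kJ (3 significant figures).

Q ≈ -6.22 kJ

Constant volume ⇒ W = 0, so Q = ΔU = nCᵥΔT with Cᵥ = 5R/2 = 20.79 J/(mol·K).
At constant V, T₂/T₁ = P₂/P₁ ⇒ ΔT = T₁(P₂/P₁ − 1) = 395·(90.2/264 − 1) = -260 K.
ΔU = (1.15)(20.79)(-260) = -6216 J.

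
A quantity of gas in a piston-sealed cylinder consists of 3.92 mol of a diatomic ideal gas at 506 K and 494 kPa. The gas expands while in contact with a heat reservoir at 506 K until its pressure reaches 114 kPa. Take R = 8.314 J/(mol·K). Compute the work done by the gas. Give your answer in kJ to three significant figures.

Isothermal process: W = nRT ln(V₂/V₁) = nRT ln(P₁/P₂).
W = (3.92)(8.314)(506) × ln(494/114)
  = 16491 × ln(4.333) = 16491 × 1.466
W_by_gas = 24181 J.

W ≈ 24.2 kJ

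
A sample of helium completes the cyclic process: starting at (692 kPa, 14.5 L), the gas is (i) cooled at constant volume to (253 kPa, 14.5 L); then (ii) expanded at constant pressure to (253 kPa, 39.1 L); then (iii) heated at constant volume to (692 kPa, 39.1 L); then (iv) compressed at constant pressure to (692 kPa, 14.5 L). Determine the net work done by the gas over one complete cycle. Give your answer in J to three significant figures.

Constant-volume legs do no work.
W(ii) = (253)(39.1 − 14.5) = 6224 J; W(iv) = (692)(14.5 − 39.1) = -17023 J.
W_net = 6224 − 17023 = -10799 J (the counter-clockwise enclosed area).

W_net ≈ -10800 J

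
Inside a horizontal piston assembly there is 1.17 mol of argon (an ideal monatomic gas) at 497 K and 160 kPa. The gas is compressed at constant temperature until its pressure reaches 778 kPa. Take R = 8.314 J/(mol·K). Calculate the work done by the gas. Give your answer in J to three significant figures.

W ≈ -7650 J

Isothermal process: W = nRT ln(V₂/V₁) = nRT ln(P₁/P₂).
W = (1.17)(8.314)(497) × ln(160/778)
  = 4835 × ln(0.2057) = 4835 × -1.582
W_by_gas = -7646 J.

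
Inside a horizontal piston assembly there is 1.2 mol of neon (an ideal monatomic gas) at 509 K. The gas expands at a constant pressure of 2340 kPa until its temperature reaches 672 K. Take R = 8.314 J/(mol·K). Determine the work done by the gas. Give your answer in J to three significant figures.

Isobaric: W = P ΔV = nR ΔT.
W = (1.2)(8.314)(672 − 509) = 1626 J.

W ≈ 1630 J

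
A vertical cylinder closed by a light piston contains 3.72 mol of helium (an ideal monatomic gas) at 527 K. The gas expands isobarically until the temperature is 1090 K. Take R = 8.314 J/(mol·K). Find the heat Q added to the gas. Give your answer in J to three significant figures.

Q ≈ 43500 J

Isobaric: W = nRΔT = (3.72)(8.314)(563) = 17413 J.
ΔU = nCᵥΔT with Cᵥ = 3R/2: ΔU = (3.72)(12.47)(563) = 26119 J.
Q = ΔU + W = 26119 + 17413 = 43531 J.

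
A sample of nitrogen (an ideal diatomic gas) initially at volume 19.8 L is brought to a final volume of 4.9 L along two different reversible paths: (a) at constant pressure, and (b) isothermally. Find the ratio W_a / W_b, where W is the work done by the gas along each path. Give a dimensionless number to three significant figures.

W_a / W_b ≈ 0.539

Path (a) isobaric: W = P₁(V₂ − V₁) → W_a/(P₁V₁) = -0.7525.
Path (b) isothermal: W = P₁V₁ ln(V₂/V₁) → W_b/(P₁V₁) = -1.396.
W_a / W_b = -0.7525 / -1.396 = 0.5389.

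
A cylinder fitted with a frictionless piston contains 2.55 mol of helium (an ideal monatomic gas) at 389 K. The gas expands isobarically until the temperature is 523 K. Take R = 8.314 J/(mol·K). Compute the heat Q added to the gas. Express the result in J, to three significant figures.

Isobaric: W = nRΔT = (2.55)(8.314)(134) = 2841 J.
ΔU = nCᵥΔT with Cᵥ = 3R/2: ΔU = (2.55)(12.47)(134) = 4261 J.
Q = ΔU + W = 4261 + 2841 = 7102 J.

Q ≈ 7100 J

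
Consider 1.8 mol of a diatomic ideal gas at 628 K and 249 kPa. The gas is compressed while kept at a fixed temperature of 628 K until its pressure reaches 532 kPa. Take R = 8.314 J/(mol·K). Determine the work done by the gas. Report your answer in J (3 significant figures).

W ≈ -7130 J

Isothermal process: W = nRT ln(V₂/V₁) = nRT ln(P₁/P₂).
W = (1.8)(8.314)(628) × ln(249/532)
  = 9398 × ln(0.468) = 9398 × -0.7592
W_by_gas = -7135 J.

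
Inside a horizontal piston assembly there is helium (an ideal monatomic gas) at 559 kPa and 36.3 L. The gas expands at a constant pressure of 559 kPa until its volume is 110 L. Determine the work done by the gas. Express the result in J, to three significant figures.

W ≈ 41200 J

Isobaric: W = P ΔV.
W = (559 kPa)(110 − 36.3 L) = (559)(73.7) = 41198 J.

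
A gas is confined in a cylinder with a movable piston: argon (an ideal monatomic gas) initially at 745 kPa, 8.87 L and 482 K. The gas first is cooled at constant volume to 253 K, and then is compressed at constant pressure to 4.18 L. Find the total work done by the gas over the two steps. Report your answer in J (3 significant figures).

W_total ≈ -1830 J

Step 1 (isochoric): W = 0 (constant volume).
After step 1: P = 391 kPa (V unchanged).
Step 2 (isobaric): W = PΔV = (391 kPa)(4.18 − 8.87 L) = -1834 J.
W_total = 0 − 1834 = -1834 J.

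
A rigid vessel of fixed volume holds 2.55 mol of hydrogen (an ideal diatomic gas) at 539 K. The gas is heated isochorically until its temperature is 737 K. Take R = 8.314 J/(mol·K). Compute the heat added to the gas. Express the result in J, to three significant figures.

Constant volume ⇒ W = 0, so Q = ΔU = nCᵥΔT with Cᵥ = 5R/2 = 20.79 J/(mol·K).
ΔU = (2.55)(20.79)(737 − 539) = 10494 J.

Q ≈ 10500 J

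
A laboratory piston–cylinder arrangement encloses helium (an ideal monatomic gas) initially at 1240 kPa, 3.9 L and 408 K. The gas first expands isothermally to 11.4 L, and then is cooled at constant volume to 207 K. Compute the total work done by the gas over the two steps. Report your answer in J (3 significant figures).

W_total ≈ 5190 J

Step 1 (isothermal): W = P₁V₁ ln(V₂/V₁) = (4836) ln(11.4/3.9) = 5187 J.
Step 2 (isochoric): W = 0 (constant volume).
W_total = 5187 + 0 = 5187 J.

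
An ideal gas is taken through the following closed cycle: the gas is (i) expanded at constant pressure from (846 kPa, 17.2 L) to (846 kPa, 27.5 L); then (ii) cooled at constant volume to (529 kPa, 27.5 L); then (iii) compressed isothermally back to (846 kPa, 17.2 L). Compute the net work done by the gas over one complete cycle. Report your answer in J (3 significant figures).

W_net ≈ 1890 J

Leg (i): W = PΔV = (846)(27.5 − 17.2) = 8714 J.
Leg (ii): W = 0.
Leg (iii): W = PᵢVᵢ ln(V_f/Vᵢ) = (14548) ln(17.2/27.5) = -6827 J.
W_net = 8714 − 6827 = 1887 J.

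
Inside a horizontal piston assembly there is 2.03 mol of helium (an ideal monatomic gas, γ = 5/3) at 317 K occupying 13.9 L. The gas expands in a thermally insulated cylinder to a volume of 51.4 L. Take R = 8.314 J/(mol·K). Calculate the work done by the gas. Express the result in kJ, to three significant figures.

W ≈ 4.67 kJ

Adiabatic: TV^(γ−1) = const with γ = 5/3.
T₂ = T₁ (V₁/V₂)^(γ−1) = 317 × (13.9/51.4)^0.667 = 317 × 0.4182 = 132.6 K.
W_by = nCᵥ(T₁ − T₂) = (2.03)(12.47)(317 − 132.6) = 4669 J.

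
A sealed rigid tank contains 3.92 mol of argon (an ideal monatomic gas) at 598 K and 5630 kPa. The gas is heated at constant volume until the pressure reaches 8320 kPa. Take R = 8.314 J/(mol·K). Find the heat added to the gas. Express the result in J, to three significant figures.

Q ≈ 14000 J

Constant volume ⇒ W = 0, so Q = ΔU = nCᵥΔT with Cᵥ = 3R/2 = 12.47 J/(mol·K).
At constant V, T₂/T₁ = P₂/P₁ ⇒ ΔT = T₁(P₂/P₁ − 1) = 598·(8320/5630 − 1) = 285.7 K.
ΔU = (3.92)(12.47)(285.7) = 13968 J.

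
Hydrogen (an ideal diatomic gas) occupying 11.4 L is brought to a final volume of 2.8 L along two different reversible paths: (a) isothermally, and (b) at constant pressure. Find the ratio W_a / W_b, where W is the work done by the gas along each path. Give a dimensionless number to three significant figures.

Path (a) isothermal: W = P₁V₁ ln(V₂/V₁) → W_a/(P₁V₁) = -1.404.
Path (b) isobaric: W = P₁(V₂ − V₁) → W_b/(P₁V₁) = -0.7544.
W_a / W_b = -1.404 / -0.7544 = 1.861.

W_a / W_b ≈ 1.86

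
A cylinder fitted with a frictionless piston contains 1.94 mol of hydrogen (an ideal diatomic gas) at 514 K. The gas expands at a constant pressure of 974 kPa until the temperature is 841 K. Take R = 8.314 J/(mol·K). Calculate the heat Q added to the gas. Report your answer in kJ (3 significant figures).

Q ≈ 18.5 kJ

Isobaric: W = nRΔT = (1.94)(8.314)(327) = 5274 J.
ΔU = nCᵥΔT with Cᵥ = 5R/2: ΔU = (1.94)(20.79)(327) = 13186 J.
Q = ΔU + W = 13186 + 5274 = 18460 J.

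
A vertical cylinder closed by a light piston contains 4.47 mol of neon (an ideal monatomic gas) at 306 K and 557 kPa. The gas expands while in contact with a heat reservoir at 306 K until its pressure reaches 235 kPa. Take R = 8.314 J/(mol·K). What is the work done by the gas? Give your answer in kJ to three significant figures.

W ≈ 9.81 kJ

Isothermal process: W = nRT ln(V₂/V₁) = nRT ln(P₁/P₂).
W = (4.47)(8.314)(306) × ln(557/235)
  = 11372 × ln(2.37) = 11372 × 0.863
W_by_gas = 9814 J.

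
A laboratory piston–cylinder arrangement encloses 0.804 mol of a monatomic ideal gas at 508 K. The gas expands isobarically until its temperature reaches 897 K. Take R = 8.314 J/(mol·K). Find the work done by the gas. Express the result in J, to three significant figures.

W ≈ 2600 J

Isobaric: W = P ΔV = nR ΔT.
W = (0.804)(8.314)(897 − 508) = 2600 J.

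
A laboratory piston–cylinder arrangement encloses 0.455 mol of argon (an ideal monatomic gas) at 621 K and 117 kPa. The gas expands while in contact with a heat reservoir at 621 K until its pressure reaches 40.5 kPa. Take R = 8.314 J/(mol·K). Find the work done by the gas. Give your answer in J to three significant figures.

Isothermal process: W = nRT ln(V₂/V₁) = nRT ln(P₁/P₂).
W = (0.455)(8.314)(621) × ln(117/40.5)
  = 2349 × ln(2.889) = 2349 × 1.061
W_by_gas = 2492 J.

W ≈ 2490 J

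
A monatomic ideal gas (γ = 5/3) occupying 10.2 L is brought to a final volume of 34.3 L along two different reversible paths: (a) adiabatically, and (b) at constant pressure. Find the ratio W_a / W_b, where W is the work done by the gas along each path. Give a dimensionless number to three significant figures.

W_a / W_b ≈ 0.352

Path (a) adiabatic: W = P₁V₁(1 − (V₁/V₂)^(γ−1))/(γ−1) → W_a/(P₁V₁) = 0.8317.
Path (b) isobaric: W = P₁(V₂ − V₁) → W_b/(P₁V₁) = 2.363.
W_a / W_b = 0.8317 / 2.363 = 0.352.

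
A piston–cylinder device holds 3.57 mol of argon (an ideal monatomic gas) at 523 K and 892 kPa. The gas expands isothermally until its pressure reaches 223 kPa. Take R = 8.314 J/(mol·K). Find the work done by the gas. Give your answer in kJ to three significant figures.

W ≈ 21.5 kJ

Isothermal process: W = nRT ln(V₂/V₁) = nRT ln(P₁/P₂).
W = (3.57)(8.314)(523) × ln(892/223)
  = 15523 × ln(4) = 15523 × 1.386
W_by_gas = 21520 J.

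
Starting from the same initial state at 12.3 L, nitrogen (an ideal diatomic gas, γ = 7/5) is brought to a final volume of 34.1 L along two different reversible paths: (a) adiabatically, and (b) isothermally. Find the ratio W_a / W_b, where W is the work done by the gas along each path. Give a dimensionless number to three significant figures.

Path (a) adiabatic: W = P₁V₁(1 − (V₁/V₂)^(γ−1))/(γ−1) → W_a/(P₁V₁) = 0.8374.
Path (b) isothermal: W = P₁V₁ ln(V₂/V₁) → W_b/(P₁V₁) = 1.02.
W_a / W_b = 0.8374 / 1.02 = 0.8212.

W_a / W_b ≈ 0.821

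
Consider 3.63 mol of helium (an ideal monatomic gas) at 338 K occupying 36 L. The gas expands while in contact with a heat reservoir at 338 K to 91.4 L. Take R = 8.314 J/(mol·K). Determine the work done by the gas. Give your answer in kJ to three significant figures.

Isothermal: W = nRT ln(V₂/V₁).
W = (3.63)(8.314)(338) × ln(91.4/36)
  = 10201 × 0.9317
W_by_gas = 9504 J.

W ≈ 9.50 kJ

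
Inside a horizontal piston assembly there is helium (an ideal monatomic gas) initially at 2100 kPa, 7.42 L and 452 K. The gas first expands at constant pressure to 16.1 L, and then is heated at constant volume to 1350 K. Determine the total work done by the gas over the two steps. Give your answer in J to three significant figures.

Step 1 (isobaric): W = PΔV = (2100 kPa)(16.1 − 7.42 L) = 18228 J.
Step 2 (isochoric): W = 0 (constant volume).
W_total = 18228 + 0 = 18228 J.

W_total ≈ 18200 J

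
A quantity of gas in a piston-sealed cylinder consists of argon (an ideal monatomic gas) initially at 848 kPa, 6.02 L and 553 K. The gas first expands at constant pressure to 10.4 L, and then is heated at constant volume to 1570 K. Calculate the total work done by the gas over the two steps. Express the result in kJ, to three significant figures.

Step 1 (isobaric): W = PΔV = (848 kPa)(10.4 − 6.02 L) = 3714 J.
Step 2 (isochoric): W = 0 (constant volume).
W_total = 3714 + 0 = 3714 J.

W_total ≈ 3.71 kJ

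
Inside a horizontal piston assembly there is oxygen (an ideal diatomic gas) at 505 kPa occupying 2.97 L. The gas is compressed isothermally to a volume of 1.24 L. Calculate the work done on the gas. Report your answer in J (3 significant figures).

Isothermal: W = nRT ln(V₂/V₁) = P₁V₁ ln(V₂/V₁).
P₁V₁ = (505 kPa)(2.97 L) = 1500 J.
W = 1500 × ln(1.24/2.97) = 1500 × -0.8735
W_by_gas = -1310 J; work on gas = −W_by = 1310 J.

W ≈ 1310 J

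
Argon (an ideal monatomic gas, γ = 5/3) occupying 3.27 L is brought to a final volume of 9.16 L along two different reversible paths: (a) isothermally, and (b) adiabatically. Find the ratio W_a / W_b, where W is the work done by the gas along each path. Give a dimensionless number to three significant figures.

Path (a) isothermal: W = P₁V₁ ln(V₂/V₁) → W_a/(P₁V₁) = 1.03.
Path (b) adiabatic: W = P₁V₁(1 − (V₁/V₂)^(γ−1))/(γ−1) → W_b/(P₁V₁) = 0.7452.
W_a / W_b = 1.03 / 0.7452 = 1.382.

W_a / W_b ≈ 1.38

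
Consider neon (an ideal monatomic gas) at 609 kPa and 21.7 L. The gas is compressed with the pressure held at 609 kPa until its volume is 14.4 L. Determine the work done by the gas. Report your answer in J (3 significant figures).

W ≈ -4450 J

Isobaric: W = P ΔV.
W = (609 kPa)(14.4 − 21.7 L) = (609)(-7.3) = -4446 J.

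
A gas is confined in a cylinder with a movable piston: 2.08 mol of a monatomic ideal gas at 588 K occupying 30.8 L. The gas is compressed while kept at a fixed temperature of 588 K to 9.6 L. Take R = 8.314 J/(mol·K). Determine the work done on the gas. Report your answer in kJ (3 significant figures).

W ≈ 11.9 kJ

Isothermal: W = nRT ln(V₂/V₁).
W = (2.08)(8.314)(588) × ln(9.6/30.8)
  = 10168 × -1.166
W_by_gas = -11854 J; work on gas = −W_by = 11854 J.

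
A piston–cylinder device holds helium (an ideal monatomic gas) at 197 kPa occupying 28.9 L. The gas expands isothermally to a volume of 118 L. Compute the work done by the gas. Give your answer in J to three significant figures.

W ≈ 8010 J

Isothermal: W = nRT ln(V₂/V₁) = P₁V₁ ln(V₂/V₁).
P₁V₁ = (197 kPa)(28.9 L) = 5693 J.
W = 5693 × ln(118/28.9) = 5693 × 1.407
W_by_gas = 8010 J.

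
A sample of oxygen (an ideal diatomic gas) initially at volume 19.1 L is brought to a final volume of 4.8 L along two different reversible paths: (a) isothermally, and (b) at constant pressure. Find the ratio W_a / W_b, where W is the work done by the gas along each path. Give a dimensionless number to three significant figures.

W_a / W_b ≈ 1.84

Path (a) isothermal: W = P₁V₁ ln(V₂/V₁) → W_a/(P₁V₁) = -1.381.
Path (b) isobaric: W = P₁(V₂ − V₁) → W_b/(P₁V₁) = -0.7487.
W_a / W_b = -1.381 / -0.7487 = 1.845.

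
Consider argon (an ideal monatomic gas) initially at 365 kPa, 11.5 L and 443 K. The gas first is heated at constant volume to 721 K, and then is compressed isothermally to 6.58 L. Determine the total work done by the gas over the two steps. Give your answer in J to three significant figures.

Step 1 (isochoric): W = 0 (constant volume).
After step 1: P = 594.1 kPa (V unchanged).
Step 2 (isothermal): W = P₁V₁ ln(V₂/V₁) = (6832) ln(6.58/11.5) = -3814 J.
W_total = 0 − 3814 = -3814 J.

W_total ≈ -3810 J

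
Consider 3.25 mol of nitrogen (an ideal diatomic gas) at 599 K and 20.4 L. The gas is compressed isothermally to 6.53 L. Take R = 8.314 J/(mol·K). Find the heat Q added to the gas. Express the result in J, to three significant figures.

Isothermal ⇒ ΔU = 0, so Q = W = nRT ln(V₂/V₁).
Q = (3.25)(8.314)(599) ln(6.53/20.4) = 16185 × -1.139 = -18437 J.

Q ≈ -18400 J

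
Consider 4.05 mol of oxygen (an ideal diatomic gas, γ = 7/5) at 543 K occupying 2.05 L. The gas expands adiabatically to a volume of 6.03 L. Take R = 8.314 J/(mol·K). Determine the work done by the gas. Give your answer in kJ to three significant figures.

W ≈ 16.0 kJ

Adiabatic: TV^(γ−1) = const with γ = 7/5.
T₂ = T₁ (V₁/V₂)^(γ−1) = 543 × (2.05/6.03)^0.4 = 543 × 0.6495 = 352.7 K.
W_by = nCᵥ(T₁ − T₂) = (4.05)(20.79)(543 − 352.7) = 16021 J.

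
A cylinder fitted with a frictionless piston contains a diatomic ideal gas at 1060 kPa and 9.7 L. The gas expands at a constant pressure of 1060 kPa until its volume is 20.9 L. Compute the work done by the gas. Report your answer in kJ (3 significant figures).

W ≈ 11.9 kJ

Isobaric: W = P ΔV.
W = (1060 kPa)(20.9 − 9.7 L) = (1060)(11.2) = 11872 J.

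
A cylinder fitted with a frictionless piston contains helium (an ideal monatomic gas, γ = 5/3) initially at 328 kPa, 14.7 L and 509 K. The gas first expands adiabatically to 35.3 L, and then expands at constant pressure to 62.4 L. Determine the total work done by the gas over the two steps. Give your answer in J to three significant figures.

W_total ≈ 5260 J

Step 1 (adiabatic): W = (P₁V₁ − P₂V₂)/(γ−1) = (4822 − 2689)/0.667 = 3199 J.
After step 1: P = 76.17 kPa, V = 35.3 L, T = 283.8 K.
Step 2 (isobaric): W = PΔV = (76.17 kPa)(62.4 − 35.3 L) = 2064 J.
W_total = 3199 + 2064 = 5263 J.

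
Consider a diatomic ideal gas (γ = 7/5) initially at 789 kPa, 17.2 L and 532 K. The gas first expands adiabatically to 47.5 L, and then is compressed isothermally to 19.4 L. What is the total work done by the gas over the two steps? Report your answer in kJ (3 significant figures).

W_total ≈ 3.23 kJ

Step 1 (adiabatic): W = (P₁V₁ − P₂V₂)/(γ−1) = (13571 − 9039)/0.4 = 11329 J.
After step 1: P = 190.3 kPa, V = 47.5 L, T = 354.4 K.
Step 2 (isothermal): W = P₁V₁ ln(V₂/V₁) = (9039) ln(19.4/47.5) = -8094 J.
W_total = 11329 − 8094 = 3234 J.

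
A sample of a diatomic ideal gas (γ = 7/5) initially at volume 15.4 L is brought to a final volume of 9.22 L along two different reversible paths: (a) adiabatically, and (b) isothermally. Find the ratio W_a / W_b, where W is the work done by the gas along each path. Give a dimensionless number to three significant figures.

Path (a) adiabatic: W = P₁V₁(1 − (V₁/V₂)^(γ−1))/(γ−1) → W_a/(P₁V₁) = -0.5694.
Path (b) isothermal: W = P₁V₁ ln(V₂/V₁) → W_b/(P₁V₁) = -0.513.
W_a / W_b = -0.5694 / -0.513 = 1.11.

W_a / W_b ≈ 1.11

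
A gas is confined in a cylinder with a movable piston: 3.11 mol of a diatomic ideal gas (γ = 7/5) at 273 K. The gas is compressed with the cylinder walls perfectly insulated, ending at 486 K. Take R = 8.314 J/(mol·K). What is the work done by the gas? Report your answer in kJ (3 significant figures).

Adiabatic ⇒ Q = 0, so W_by = −ΔU = nCᵥ(T₁ − T₂).
Cᵥ = 5R/2 = 20.79 J/(mol·K).
W = (3.11)(20.79)(273 − 486) = -13769 J.

W ≈ -13.8 kJ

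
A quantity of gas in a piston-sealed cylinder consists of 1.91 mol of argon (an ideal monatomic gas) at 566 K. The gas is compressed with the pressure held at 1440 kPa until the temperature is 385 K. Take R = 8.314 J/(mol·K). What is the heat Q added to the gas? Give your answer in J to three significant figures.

Isobaric: W = nRΔT = (1.91)(8.314)(-181) = -2874 J.
ΔU = nCᵥΔT with Cᵥ = 3R/2: ΔU = (1.91)(12.47)(-181) = -4311 J.
Q = ΔU + W = -4311 − 2874 = -7186 J.

Q ≈ -7190 J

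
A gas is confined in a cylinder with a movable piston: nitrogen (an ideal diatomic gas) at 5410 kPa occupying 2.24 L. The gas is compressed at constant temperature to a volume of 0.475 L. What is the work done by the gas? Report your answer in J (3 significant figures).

Isothermal: W = nRT ln(V₂/V₁) = P₁V₁ ln(V₂/V₁).
P₁V₁ = (5410 kPa)(2.24 L) = 12118 J.
W = 12118 × ln(0.475/2.24) = 12118 × -1.551
W_by_gas = -18795 J.

W ≈ -18800 J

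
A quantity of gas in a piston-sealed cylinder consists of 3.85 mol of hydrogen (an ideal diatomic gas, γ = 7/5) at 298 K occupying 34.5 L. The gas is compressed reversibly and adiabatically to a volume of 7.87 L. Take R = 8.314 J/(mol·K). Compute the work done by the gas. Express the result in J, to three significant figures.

W ≈ -19200 J

Adiabatic: TV^(γ−1) = const with γ = 7/5.
T₂ = T₁ (V₁/V₂)^(γ−1) = 298 × (34.5/7.87)^0.4 = 298 × 1.806 = 538.2 K.
W_by = nCᵥ(T₁ − T₂) = (3.85)(20.79)(298 − 538.2) = -19222 J.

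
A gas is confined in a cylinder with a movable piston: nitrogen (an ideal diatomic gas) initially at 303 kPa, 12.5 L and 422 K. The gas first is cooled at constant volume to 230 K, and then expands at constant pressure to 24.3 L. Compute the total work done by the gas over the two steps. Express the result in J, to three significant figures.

W_total ≈ 1950 J

Step 1 (isochoric): W = 0 (constant volume).
After step 1: P = 165.1 kPa (V unchanged).
Step 2 (isobaric): W = PΔV = (165.1 kPa)(24.3 − 12.5 L) = 1949 J.
W_total = 0 + 1949 = 1949 J.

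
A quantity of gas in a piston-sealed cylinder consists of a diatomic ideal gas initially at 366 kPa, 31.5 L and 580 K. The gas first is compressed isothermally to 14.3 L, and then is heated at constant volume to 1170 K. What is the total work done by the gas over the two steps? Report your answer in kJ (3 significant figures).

Step 1 (isothermal): W = P₁V₁ ln(V₂/V₁) = (11529) ln(14.3/31.5) = -9105 J.
Step 2 (isochoric): W = 0 (constant volume).
W_total = -9105 + 0 = -9105 J.

W_total ≈ -9.10 kJ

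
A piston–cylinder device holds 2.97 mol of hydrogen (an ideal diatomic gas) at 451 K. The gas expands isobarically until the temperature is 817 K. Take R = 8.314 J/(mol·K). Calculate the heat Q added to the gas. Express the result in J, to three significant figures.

Isobaric: W = nRΔT = (2.97)(8.314)(366) = 9037 J.
ΔU = nCᵥΔT with Cᵥ = 5R/2: ΔU = (2.97)(20.79)(366) = 22594 J.
Q = ΔU + W = 22594 + 9037 = 31631 J.

Q ≈ 31600 J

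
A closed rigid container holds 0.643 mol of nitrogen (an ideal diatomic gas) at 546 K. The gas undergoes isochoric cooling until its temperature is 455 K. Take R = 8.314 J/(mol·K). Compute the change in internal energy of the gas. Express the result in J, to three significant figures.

Constant volume ⇒ W = 0, so Q = ΔU = nCᵥΔT with Cᵥ = 5R/2 = 20.79 J/(mol·K).
ΔU = (0.643)(20.79)(455 − 546) = -1216 J.

ΔU ≈ -1220 J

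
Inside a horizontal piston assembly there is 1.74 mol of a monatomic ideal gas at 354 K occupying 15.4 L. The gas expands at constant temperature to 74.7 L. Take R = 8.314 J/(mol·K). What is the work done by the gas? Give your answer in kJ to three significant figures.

W ≈ 8.09 kJ

Isothermal: W = nRT ln(V₂/V₁).
W = (1.74)(8.314)(354) × ln(74.7/15.4)
  = 5121 × 1.579
W_by_gas = 8087 J.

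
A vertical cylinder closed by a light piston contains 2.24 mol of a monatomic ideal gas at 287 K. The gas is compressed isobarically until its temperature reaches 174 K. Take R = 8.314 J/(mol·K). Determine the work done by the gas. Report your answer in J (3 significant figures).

W ≈ -2100 J

Isobaric: W = P ΔV = nR ΔT.
W = (2.24)(8.314)(174 − 287) = -2104 J.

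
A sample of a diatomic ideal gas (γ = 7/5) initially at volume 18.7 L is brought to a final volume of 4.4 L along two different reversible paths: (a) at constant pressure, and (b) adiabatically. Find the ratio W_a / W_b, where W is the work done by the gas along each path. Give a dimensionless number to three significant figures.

W_a / W_b ≈ 0.390

Path (a) isobaric: W = P₁(V₂ − V₁) → W_a/(P₁V₁) = -0.7647.
Path (b) adiabatic: W = P₁V₁(1 − (V₁/V₂)^(γ−1))/(γ−1) → W_b/(P₁V₁) = -1.96.
W_a / W_b = -0.7647 / -1.96 = 0.3902.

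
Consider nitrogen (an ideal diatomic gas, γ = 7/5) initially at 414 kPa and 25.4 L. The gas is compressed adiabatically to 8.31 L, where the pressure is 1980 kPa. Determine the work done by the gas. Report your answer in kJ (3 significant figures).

W ≈ -14.8 kJ

Adiabatic: W = (P₁V₁ − P₂V₂)/(γ − 1) with γ = 7/5.
P₁V₁ = 10516 J, P₂V₂ = 16454 J.
W = (10516 − 16454) / 0.4 = -14846 J.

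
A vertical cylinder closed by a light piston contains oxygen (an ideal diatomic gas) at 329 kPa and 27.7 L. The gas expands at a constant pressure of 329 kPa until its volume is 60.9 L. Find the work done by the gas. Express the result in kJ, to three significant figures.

Isobaric: W = P ΔV.
W = (329 kPa)(60.9 − 27.7 L) = (329)(33.2) = 10923 J.

W ≈ 10.9 kJ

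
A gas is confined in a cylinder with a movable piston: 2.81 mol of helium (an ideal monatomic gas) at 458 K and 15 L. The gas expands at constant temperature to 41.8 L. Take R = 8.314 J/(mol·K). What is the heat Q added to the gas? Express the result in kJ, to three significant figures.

Q ≈ 11.0 kJ

Isothermal ⇒ ΔU = 0, so Q = W = nRT ln(V₂/V₁).
Q = (2.81)(8.314)(458) ln(41.8/15) = 10700 × 1.025 = 10966 J.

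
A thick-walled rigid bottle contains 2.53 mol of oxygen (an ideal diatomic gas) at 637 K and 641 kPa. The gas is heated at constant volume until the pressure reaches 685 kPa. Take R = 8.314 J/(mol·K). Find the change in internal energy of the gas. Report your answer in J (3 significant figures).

Constant volume ⇒ W = 0, so Q = ΔU = nCᵥΔT with Cᵥ = 5R/2 = 20.79 J/(mol·K).
At constant V, T₂/T₁ = P₂/P₁ ⇒ ΔT = T₁(P₂/P₁ − 1) = 637·(685/641 − 1) = 43.73 K.
ΔU = (2.53)(20.79)(43.73) = 2299 J.

ΔU ≈ 2300 J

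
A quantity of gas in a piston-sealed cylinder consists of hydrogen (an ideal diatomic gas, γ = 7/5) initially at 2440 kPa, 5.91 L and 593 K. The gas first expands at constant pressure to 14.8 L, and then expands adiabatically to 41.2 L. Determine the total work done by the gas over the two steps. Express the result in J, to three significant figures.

W_total ≈ 52000 J

Step 1 (isobaric): W = PΔV = (2440 kPa)(14.8 − 5.91 L) = 21692 J.
After step 1: P = 2440 kPa, V = 14.8 L, T = 1485 K.
Step 2 (adiabatic): W = (P₁V₁ − P₂V₂)/(γ−1) = (36112 − 23977)/0.4 = 30337 J.
W_total = 21692 + 30337 = 52029 J.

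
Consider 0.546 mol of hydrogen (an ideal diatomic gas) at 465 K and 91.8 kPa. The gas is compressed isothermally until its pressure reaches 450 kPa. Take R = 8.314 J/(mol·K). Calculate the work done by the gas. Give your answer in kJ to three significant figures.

W ≈ -3.36 kJ

Isothermal process: W = nRT ln(V₂/V₁) = nRT ln(P₁/P₂).
W = (0.546)(8.314)(465) × ln(91.8/450)
  = 2111 × ln(0.204) = 2111 × -1.59
W_by_gas = -3355 J.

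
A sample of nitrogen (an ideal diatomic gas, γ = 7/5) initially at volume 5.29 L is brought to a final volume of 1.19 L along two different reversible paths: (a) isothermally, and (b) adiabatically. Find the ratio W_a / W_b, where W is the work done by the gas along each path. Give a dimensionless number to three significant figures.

W_a / W_b ≈ 0.731

Path (a) isothermal: W = P₁V₁ ln(V₂/V₁) → W_a/(P₁V₁) = -1.492.
Path (b) adiabatic: W = P₁V₁(1 − (V₁/V₂)^(γ−1))/(γ−1) → W_b/(P₁V₁) = -2.04.
W_a / W_b = -1.492 / -2.04 = 0.7311.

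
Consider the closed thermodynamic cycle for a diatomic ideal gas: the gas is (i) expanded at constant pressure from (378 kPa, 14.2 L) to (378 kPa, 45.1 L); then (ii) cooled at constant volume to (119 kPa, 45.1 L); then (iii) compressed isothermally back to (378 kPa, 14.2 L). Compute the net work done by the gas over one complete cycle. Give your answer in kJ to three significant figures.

W_net ≈ 5.48 kJ

Leg (i): W = PΔV = (378)(45.1 − 14.2) = 11680 J.
Leg (ii): W = 0.
Leg (iii): W = PᵢVᵢ ln(V_f/Vᵢ) = (5367) ln(14.2/45.1) = -6202 J.
W_net = 11680 − 6202 = 5478 J.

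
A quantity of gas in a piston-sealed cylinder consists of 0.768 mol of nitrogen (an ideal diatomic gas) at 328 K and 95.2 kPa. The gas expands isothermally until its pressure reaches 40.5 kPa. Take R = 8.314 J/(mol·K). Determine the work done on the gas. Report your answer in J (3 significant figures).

W ≈ -1790 J

Isothermal process: W = nRT ln(V₂/V₁) = nRT ln(P₁/P₂).
W = (0.768)(8.314)(328) × ln(95.2/40.5)
  = 2094 × ln(2.351) = 2094 × 0.8547
W_by_gas = 1790 J; work on gas = −W_by = -1790 J.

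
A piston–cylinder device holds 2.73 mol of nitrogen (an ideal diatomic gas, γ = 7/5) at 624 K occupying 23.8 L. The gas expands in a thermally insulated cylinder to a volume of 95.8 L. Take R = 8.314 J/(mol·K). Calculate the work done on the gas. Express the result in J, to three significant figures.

Adiabatic: TV^(γ−1) = const with γ = 7/5.
T₂ = T₁ (V₁/V₂)^(γ−1) = 624 × (23.8/95.8)^0.4 = 624 × 0.5729 = 357.5 K.
W_by = nCᵥ(T₁ − T₂) = (2.73)(20.79)(624 − 357.5) = 15122 J.
Work on gas = −W_by = -15122 J.

W ≈ -15100 J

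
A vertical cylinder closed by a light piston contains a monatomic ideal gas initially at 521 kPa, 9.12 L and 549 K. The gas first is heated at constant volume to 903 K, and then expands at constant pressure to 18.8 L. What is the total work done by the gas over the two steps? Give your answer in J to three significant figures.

W_total ≈ 8300 J

Step 1 (isochoric): W = 0 (constant volume).
After step 1: P = 856.9 kPa (V unchanged).
Step 2 (isobaric): W = PΔV = (856.9 kPa)(18.8 − 9.12 L) = 8295 J.
W_total = 0 + 8295 = 8295 J.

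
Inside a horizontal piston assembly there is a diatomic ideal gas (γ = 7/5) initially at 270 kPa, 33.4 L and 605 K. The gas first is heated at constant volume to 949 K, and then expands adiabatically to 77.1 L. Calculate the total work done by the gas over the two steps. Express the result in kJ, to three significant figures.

W_total ≈ 10.1 kJ

Step 1 (isochoric): W = 0 (constant volume).
After step 1: P = 423.5 kPa (V unchanged).
Step 2 (adiabatic): W = (P₁V₁ − P₂V₂)/(γ−1) = (14146 − 10123)/0.4 = 10057 J.
W_total = 0 + 10057 = 10057 J.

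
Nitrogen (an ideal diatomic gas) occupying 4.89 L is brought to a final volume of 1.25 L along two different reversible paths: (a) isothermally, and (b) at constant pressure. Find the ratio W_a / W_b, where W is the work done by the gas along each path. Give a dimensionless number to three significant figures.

W_a / W_b ≈ 1.83

Path (a) isothermal: W = P₁V₁ ln(V₂/V₁) → W_a/(P₁V₁) = -1.364.
Path (b) isobaric: W = P₁(V₂ − V₁) → W_b/(P₁V₁) = -0.7444.
W_a / W_b = -1.364 / -0.7444 = 1.832.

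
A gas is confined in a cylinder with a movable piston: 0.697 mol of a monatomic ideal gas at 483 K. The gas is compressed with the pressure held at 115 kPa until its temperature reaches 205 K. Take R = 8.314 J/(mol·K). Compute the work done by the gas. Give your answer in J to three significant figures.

W ≈ -1610 J

Isobaric: W = P ΔV = nR ΔT.
W = (0.697)(8.314)(205 − 483) = -1611 J.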